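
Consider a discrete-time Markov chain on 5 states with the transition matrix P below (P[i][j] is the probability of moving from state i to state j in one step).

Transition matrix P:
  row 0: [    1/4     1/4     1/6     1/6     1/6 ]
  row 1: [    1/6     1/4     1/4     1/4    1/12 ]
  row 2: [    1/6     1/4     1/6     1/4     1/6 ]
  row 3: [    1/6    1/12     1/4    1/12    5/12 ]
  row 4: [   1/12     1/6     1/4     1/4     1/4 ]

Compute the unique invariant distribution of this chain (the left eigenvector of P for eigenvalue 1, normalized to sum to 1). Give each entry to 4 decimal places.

π = [0.1619, 0.1980, 0.2183, 0.2027, 0.2191]

Balance equations π_j = Σ_i π_i·P[i][j]:
  π_0 = 1/4·π_0 + 1/6·π_1 + 1/6·π_2 + 1/6·π_3 + 1/12·π_4
  π_1 = 1/4·π_0 + 1/4·π_1 + 1/4·π_2 + 1/12·π_3 + 1/6·π_4
  π_2 = 1/6·π_0 + 1/4·π_1 + 1/6·π_2 + 1/4·π_3 + 1/4·π_4
  π_3 = 1/6·π_0 + 1/4·π_1 + 1/4·π_2 + 1/12·π_3 + 1/4·π_4
  normalize: π_0 + π_1 + π_2 + π_3 + π_4 = 1
Solving the linear system gives exactly π = [815/5034, 1993/10068, 1099/5034, 2041/10068, 1103/5034].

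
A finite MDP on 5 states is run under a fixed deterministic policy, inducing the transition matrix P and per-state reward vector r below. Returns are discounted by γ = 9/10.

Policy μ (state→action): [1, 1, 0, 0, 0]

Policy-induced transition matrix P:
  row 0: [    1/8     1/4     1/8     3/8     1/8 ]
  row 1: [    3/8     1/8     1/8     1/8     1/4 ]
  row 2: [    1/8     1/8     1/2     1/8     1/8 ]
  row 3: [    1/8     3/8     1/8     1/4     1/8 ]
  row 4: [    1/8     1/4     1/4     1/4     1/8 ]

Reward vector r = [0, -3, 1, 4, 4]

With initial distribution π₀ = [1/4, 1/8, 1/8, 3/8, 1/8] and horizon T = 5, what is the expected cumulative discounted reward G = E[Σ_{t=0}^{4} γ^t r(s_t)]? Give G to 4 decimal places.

G = 4.8844

t=0: π = [0.2500, 0.1250, 0.1250, 0.3750, 0.1250], E[r] = 1.7500, γ^t·E[r] = 1.750000, running G = 1.750000
t=1: π = [0.1563, 0.2656, 0.1875, 0.2500, 0.1406], E[r] = 0.9531, γ^t·E[r] = 0.857813, running G = 2.607813
t=2: π = [0.1914, 0.2246, 0.2129, 0.2129, 0.1582], E[r] = 1.0234, γ^t·E[r] = 0.828984, running G = 3.436797
t=3: π = [0.1812, 0.2219, 0.2246, 0.2192, 0.1531], E[r] = 1.0481, γ^t·E[r] = 0.764062, running G = 4.200859
t=4: π = [0.1805, 0.2216, 0.2284, 0.2168, 0.1527], E[r] = 1.0419, γ^t·E[r] = 0.683571, running G = 4.884430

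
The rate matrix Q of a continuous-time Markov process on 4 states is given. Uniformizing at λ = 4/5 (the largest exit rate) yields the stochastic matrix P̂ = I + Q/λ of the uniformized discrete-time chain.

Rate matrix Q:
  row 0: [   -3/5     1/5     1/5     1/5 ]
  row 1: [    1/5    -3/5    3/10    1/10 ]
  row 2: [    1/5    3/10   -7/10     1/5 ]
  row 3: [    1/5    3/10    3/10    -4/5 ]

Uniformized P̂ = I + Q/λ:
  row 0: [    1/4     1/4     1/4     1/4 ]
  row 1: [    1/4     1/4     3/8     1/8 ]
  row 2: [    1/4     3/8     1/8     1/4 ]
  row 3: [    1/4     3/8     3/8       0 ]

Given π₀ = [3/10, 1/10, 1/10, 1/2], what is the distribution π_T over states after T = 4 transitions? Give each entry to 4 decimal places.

t=0: π = [0.3000, 0.1000, 0.1000, 0.5000]
t=1: π = [0.2500, 0.3250, 0.3125, 0.1125]
t=2: π = [0.2500, 0.3031, 0.2656, 0.1813]
t=3: π = [0.2500, 0.3059, 0.2773, 0.1668]
t=4: π = [0.2500, 0.3055, 0.2744, 0.1701]

π = [0.2500, 0.3055, 0.2744, 0.1701]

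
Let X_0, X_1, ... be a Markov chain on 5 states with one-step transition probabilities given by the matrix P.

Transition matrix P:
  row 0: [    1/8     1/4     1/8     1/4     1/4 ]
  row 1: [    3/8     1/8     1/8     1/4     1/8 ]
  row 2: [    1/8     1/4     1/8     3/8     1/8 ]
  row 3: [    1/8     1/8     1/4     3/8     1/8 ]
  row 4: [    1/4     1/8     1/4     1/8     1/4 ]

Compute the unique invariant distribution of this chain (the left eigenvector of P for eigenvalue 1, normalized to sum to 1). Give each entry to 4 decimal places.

Balance equations π_j = Σ_i π_i·P[i][j]:
  π_0 = 1/8·π_0 + 3/8·π_1 + 1/8·π_2 + 1/8·π_3 + 1/4·π_4
  π_1 = 1/4·π_0 + 1/8·π_1 + 1/4·π_2 + 1/8·π_3 + 1/8·π_4
  π_2 = 1/8·π_0 + 1/8·π_1 + 1/8·π_2 + 1/4·π_3 + 1/4·π_4
  π_3 = 1/4·π_0 + 1/4·π_1 + 3/8·π_2 + 3/8·π_3 + 1/8·π_4
  normalize: π_0 + π_1 + π_2 + π_3 + π_4 = 1
Solving the linear system gives exactly π = [246/1301, 223/1301, 237/1301, 374/1301, 221/1301].

π = [0.1891, 0.1714, 0.1822, 0.2875, 0.1699]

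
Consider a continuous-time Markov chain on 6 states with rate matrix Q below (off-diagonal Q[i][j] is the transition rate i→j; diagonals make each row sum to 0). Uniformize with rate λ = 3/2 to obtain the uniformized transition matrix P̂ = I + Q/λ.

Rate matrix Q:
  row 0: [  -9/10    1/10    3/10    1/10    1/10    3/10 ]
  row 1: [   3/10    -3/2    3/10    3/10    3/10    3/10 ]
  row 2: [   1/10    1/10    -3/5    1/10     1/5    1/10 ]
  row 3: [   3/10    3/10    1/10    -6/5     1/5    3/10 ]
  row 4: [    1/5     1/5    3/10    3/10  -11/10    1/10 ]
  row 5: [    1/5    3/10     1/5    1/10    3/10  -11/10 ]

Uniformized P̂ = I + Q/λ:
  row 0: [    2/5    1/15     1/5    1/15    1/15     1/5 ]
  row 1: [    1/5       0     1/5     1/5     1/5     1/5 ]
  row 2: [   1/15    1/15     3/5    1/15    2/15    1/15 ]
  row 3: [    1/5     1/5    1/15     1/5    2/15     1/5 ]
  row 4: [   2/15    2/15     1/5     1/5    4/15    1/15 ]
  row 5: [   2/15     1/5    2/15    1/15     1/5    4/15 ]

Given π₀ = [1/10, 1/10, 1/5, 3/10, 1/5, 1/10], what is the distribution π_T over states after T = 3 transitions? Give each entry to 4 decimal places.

π = [0.1800, 0.1079, 0.2783, 0.1196, 0.1606, 0.1536]

t=0: π = [0.1000, 0.1000, 0.2000, 0.3000, 0.2000, 0.1000]
t=1: π = [0.1733, 0.1267, 0.2333, 0.1467, 0.1667, 0.1533]
t=2: π = [0.1822, 0.1093, 0.2636, 0.1253, 0.1627, 0.1569]
t=3: π = [0.1800, 0.1079, 0.2783, 0.1196, 0.1606, 0.1536]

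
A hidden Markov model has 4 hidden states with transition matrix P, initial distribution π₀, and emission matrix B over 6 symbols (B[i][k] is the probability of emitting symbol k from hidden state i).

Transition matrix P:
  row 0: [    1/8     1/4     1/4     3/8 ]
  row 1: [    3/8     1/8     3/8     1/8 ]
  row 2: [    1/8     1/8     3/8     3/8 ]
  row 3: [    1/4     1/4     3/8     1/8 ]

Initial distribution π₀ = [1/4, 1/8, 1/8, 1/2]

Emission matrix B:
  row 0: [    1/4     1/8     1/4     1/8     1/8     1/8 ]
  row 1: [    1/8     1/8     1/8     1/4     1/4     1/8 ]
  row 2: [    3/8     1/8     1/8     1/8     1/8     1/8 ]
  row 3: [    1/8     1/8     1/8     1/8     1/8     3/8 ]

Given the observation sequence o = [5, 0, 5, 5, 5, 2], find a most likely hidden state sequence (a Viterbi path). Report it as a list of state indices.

path = [3, 2, 3, 2, 3, 0]

t=0: δ = [3.125e-02, 1.562e-02, 1.562e-02, 1.875e-01]  (obs o_0=5)
t=1: δ = [1.172e-02, 5.859e-03, 2.637e-02, 2.930e-03]  ψ = [3, 3, 3, 3]  (obs o_1=0)
t=2: δ = [4.120e-04, 4.120e-04, 1.236e-03, 3.708e-03]  ψ = [2, 2, 2, 2]  (obs o_2=5)
t=3: δ = [1.159e-04, 1.159e-04, 1.738e-04, 1.738e-04]  ψ = [3, 3, 3, 2]  (obs o_3=5)
t=4: δ = [5.431e-06, 5.431e-06, 8.147e-06, 2.444e-05]  ψ = [1, 3, 2, 2]  (obs o_4=5)
t=5: δ = [1.528e-06, 7.638e-07, 1.146e-06, 3.819e-07]  ψ = [3, 3, 3, 2]  (obs o_5=2)
backtrack: best end state = 0; path = [3, 2, 3, 2, 3, 0]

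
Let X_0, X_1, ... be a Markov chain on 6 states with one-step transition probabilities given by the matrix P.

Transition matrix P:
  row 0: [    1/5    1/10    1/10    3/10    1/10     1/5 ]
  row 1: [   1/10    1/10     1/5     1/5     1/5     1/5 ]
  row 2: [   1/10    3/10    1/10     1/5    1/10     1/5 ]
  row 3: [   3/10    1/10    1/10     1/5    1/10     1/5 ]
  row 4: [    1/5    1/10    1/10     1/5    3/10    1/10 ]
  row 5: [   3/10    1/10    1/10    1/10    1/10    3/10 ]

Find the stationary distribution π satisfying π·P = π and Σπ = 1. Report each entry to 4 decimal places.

Balance equations π_j = Σ_i π_i·P[i][j]:
  π_0 = 1/5·π_0 + 1/10·π_1 + 1/10·π_2 + 3/10·π_3 + 1/5·π_4 + 3/10·π_5
  π_1 = 1/10·π_0 + 1/10·π_1 + 3/10·π_2 + 1/10·π_3 + 1/10·π_4 + 1/10·π_5
  π_2 = 1/10·π_0 + 1/5·π_1 + 1/10·π_2 + 1/10·π_3 + 1/10·π_4 + 1/10·π_5
  π_3 = 3/10·π_0 + 1/5·π_1 + 1/5·π_2 + 1/5·π_3 + 1/5·π_4 + 1/10·π_5
  π_4 = 1/10·π_0 + 1/5·π_1 + 1/10·π_2 + 1/10·π_3 + 3/10·π_4 + 1/10·π_5
  normalize: π_0 + π_1 + π_2 + π_3 + π_4 + π_5 = 1
Solving the linear system gives exactly π = [937/4312, 6/49, 11/98, 867/4312, 55/392, 81/392].

π = [0.2173, 0.1224, 0.1122, 0.2011, 0.1403, 0.2066]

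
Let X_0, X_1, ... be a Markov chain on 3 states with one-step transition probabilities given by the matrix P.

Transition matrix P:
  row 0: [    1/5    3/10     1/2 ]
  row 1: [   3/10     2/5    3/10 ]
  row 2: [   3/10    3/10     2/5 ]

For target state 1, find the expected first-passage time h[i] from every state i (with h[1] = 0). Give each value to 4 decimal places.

h = [3.3333, 0.0000, 3.3333]

First-step conditioning: h[1] = 0; for i ≠ 1, h[i] = 1 + Σ_k P[i][k]·h[k].
  h[0] = 1 + 1/5·h[0] + 1/2·h[2]
  h[2] = 1 + 3/10·h[0] + 2/5·h[2]
Solving the 2×2 linear system over states ≠ 1 gives exactly h = [10/3, 0, 10/3] (h[1] = 0 is the target).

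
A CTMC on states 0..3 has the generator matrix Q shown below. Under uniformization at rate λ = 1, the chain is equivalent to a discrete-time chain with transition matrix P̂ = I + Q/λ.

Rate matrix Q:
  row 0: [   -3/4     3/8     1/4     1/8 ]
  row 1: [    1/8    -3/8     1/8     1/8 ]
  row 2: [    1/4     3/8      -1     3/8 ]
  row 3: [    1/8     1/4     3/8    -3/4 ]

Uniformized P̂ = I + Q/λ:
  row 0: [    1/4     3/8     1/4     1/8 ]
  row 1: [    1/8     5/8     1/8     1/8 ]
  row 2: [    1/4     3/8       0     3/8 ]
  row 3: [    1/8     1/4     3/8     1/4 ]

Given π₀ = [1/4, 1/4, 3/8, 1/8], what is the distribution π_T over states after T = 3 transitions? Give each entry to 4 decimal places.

π = [0.1699, 0.4641, 0.1694, 0.1965]

t=0: π = [0.2500, 0.2500, 0.3750, 0.1250]
t=1: π = [0.2031, 0.4219, 0.1406, 0.2344]
t=2: π = [0.1680, 0.4512, 0.1914, 0.1895]
t=3: π = [0.1699, 0.4641, 0.1694, 0.1965]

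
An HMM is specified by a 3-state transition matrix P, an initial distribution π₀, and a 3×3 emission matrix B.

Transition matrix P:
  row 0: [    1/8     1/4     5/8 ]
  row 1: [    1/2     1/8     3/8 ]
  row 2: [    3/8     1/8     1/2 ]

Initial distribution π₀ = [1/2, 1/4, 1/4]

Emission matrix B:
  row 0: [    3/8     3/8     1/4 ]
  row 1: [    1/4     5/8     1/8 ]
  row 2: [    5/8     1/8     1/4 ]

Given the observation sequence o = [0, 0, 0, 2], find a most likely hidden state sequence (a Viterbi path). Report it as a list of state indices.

path = [0, 2, 2, 2]

t=0: δ = [1.875e-01, 6.250e-02, 1.562e-01]  (obs o_0=0)
t=1: δ = [2.197e-02, 1.172e-02, 7.324e-02]  ψ = [2, 0, 0]  (obs o_1=0)
t=2: δ = [1.030e-02, 2.289e-03, 2.289e-02]  ψ = [2, 2, 2]  (obs o_2=0)
t=3: δ = [2.146e-03, 3.576e-04, 2.861e-03]  ψ = [2, 2, 2]  (obs o_3=2)
backtrack: best end state = 2; path = [0, 2, 2, 2]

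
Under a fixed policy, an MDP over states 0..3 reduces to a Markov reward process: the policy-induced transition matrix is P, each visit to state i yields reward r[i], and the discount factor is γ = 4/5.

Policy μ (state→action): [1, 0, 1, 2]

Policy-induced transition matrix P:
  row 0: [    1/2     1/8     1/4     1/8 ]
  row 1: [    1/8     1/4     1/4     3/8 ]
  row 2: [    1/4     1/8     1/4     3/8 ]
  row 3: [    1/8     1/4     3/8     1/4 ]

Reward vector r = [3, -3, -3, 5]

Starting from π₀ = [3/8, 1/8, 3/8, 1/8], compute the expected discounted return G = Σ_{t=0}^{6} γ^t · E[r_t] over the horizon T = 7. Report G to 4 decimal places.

G = 2.6836

t=0: π = [0.3750, 0.1250, 0.3750, 0.1250], E[r] = 0.2500, γ^t·E[r] = 0.250000, running G = 0.250000
t=1: π = [0.3125, 0.1563, 0.2656, 0.2656], E[r] = 1.0000, γ^t·E[r] = 0.800000, running G = 1.050000
t=2: π = [0.2754, 0.1777, 0.2832, 0.2637], E[r] = 0.7617, γ^t·E[r] = 0.487500, running G = 1.537500
t=3: π = [0.2637, 0.1802, 0.2830, 0.2732], E[r] = 0.7676, γ^t·E[r] = 0.393000, running G = 1.930500
t=4: π = [0.2592, 0.1817, 0.2841, 0.2749], E[r] = 0.7549, γ^t·E[r] = 0.309225, running G = 2.239725
t=5: π = [0.2577, 0.1821, 0.2844, 0.2758], E[r] = 0.7530, γ^t·E[r] = 0.246740, running G = 2.486465
t=6: π = [0.2572, 0.1822, 0.2845, 0.2761], E[r] = 0.7519, γ^t·E[r] = 0.197103, running G = 2.683568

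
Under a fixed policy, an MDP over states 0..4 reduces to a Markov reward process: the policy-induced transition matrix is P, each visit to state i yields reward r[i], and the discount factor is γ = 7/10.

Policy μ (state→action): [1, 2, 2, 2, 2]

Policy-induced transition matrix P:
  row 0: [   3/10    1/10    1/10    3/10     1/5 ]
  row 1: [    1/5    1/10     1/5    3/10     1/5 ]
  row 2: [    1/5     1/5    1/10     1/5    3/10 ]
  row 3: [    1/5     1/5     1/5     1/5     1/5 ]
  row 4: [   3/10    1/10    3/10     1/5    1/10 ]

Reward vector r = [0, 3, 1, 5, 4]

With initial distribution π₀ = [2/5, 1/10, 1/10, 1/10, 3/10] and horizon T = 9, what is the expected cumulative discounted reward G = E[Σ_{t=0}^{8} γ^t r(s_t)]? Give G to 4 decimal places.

t=0: π = [0.4000, 0.1000, 0.1000, 0.1000, 0.3000], E[r] = 2.1000, γ^t·E[r] = 2.100000, running G = 2.100000
t=1: π = [0.2700, 0.1200, 0.1800, 0.2500, 0.1800], E[r] = 2.5100, γ^t·E[r] = 1.757000, running G = 3.857000
t=2: π = [0.2450, 0.1430, 0.1730, 0.2390, 0.2000], E[r] = 2.5970, γ^t·E[r] = 1.272530, running G = 5.129530
t=3: π = [0.2445, 0.1412, 0.1782, 0.2388, 0.1973], E[r] = 2.5850, γ^t·E[r] = 0.886655, running G = 6.016185
t=4: π = [0.2442, 0.1417, 0.1775, 0.2386, 0.1981], E[r] = 2.5878, γ^t·E[r] = 0.621324, running G = 6.637509
t=5: π = [0.2442, 0.1416, 0.1776, 0.2386, 0.1979], E[r] = 2.5871, γ^t·E[r] = 0.434821, running G = 7.072330
t=6: π = [0.2442, 0.1416, 0.1776, 0.2386, 0.1980], E[r] = 2.5873, γ^t·E[r] = 0.304390, running G = 7.376720
t=7: π = [0.2442, 0.1416, 0.1776, 0.2386, 0.1980], E[r] = 2.5872, γ^t·E[r] = 0.213071, running G = 7.589791
t=8: π = [0.2442, 0.1416, 0.1776, 0.2386, 0.1980], E[r] = 2.5873, γ^t·E[r] = 0.149150, running G = 7.738941

G = 7.7389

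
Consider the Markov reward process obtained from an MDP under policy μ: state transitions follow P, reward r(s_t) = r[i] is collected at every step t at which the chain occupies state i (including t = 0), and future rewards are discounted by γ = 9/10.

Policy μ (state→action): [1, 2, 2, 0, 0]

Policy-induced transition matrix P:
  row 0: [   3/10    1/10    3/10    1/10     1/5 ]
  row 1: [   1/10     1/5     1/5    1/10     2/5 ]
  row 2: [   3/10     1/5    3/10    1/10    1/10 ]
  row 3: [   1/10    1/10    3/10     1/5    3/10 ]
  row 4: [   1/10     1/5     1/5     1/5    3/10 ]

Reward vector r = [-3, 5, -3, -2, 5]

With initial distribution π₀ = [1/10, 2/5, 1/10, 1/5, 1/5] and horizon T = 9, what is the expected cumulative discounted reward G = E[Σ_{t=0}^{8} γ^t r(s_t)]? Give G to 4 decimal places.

G = 4.8845

t=0: π = [0.1000, 0.4000, 0.1000, 0.2000, 0.2000], E[r] = 2.0000, γ^t·E[r] = 2.000000, running G = 2.000000
t=1: π = [0.1400, 0.1700, 0.2400, 0.1400, 0.3100], E[r] = 0.9800, γ^t·E[r] = 0.882000, running G = 2.882000
t=2: π = [0.1760, 0.1720, 0.2520, 0.1450, 0.2550], E[r] = 0.5610, γ^t·E[r] = 0.454410, running G = 3.336410
t=3: π = [0.1856, 0.1679, 0.2573, 0.1400, 0.2492], E[r] = 0.4768, γ^t·E[r] = 0.347587, running G = 3.683997
t=4: π = [0.1886, 0.1674, 0.2583, 0.1389, 0.2468], E[r] = 0.4526, γ^t·E[r] = 0.296951, running G = 3.980948
t=5: π = [0.1894, 0.1673, 0.2586, 0.1386, 0.2462], E[r] = 0.4464, γ^t·E[r] = 0.263591, running G = 4.244539
t=6: π = [0.1896, 0.1672, 0.2587, 0.1385, 0.2461], E[r] = 0.4447, γ^t·E[r] = 0.236332, running G = 4.480870
t=7: π = [0.1896, 0.1672, 0.2587, 0.1385, 0.2460], E[r] = 0.4442, γ^t·E[r] = 0.212482, running G = 4.693353
t=8: π = [0.1897, 0.1672, 0.2587, 0.1384, 0.2460], E[r] = 0.4441, γ^t·E[r] = 0.191182, running G = 4.884534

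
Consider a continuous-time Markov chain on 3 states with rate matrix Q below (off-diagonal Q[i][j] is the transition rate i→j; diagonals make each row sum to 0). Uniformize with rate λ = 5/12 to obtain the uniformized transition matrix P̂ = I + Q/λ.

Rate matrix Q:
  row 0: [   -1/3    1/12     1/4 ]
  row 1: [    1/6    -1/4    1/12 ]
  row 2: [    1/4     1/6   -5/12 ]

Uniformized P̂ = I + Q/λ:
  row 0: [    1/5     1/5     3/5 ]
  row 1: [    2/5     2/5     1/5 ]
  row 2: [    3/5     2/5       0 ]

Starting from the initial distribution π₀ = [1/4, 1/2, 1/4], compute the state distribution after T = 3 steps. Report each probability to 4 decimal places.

t=0: π = [0.2500, 0.5000, 0.2500]
t=1: π = [0.4000, 0.3500, 0.2500]
t=2: π = [0.3700, 0.3200, 0.3100]
t=3: π = [0.3880, 0.3260, 0.2860]

π = [0.3880, 0.3260, 0.2860]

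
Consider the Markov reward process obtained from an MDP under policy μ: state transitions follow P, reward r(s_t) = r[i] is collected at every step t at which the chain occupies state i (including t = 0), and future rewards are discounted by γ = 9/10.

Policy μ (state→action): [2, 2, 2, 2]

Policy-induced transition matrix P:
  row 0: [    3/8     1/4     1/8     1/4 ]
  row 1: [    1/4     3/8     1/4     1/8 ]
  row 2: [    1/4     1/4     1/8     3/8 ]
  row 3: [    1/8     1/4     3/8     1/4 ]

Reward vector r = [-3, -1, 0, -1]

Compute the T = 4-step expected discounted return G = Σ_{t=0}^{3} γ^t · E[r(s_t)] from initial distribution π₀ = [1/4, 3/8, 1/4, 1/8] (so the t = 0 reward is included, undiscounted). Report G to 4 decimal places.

G = -4.4235

t=0: π = [0.2500, 0.3750, 0.2500, 0.1250], E[r] = -1.2500, γ^t·E[r] = -1.250000, running G = -1.250000
t=1: π = [0.2656, 0.2969, 0.2031, 0.2344], E[r] = -1.3281, γ^t·E[r] = -1.195313, running G = -2.445313
t=2: π = [0.2539, 0.2871, 0.2207, 0.2383], E[r] = -1.2871, γ^t·E[r] = -1.042559, running G = -3.487871
t=3: π = [0.2520, 0.2859, 0.2205, 0.2417], E[r] = -1.2834, γ^t·E[r] = -0.935633, running G = -4.423504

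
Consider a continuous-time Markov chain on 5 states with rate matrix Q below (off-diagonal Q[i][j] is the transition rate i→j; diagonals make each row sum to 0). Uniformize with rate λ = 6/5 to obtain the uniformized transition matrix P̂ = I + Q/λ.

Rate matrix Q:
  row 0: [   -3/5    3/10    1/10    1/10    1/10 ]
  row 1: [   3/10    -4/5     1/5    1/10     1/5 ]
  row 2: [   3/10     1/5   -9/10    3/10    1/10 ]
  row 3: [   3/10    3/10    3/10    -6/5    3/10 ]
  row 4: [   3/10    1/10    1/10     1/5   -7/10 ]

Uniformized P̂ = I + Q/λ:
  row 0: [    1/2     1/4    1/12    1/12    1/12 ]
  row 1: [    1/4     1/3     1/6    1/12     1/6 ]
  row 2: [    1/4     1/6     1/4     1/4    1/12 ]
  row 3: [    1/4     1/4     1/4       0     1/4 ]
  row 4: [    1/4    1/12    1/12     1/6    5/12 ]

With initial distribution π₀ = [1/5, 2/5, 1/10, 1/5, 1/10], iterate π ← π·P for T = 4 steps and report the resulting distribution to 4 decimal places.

t=0: π = [0.2000, 0.4000, 0.1000, 0.2000, 0.1000]
t=1: π = [0.3000, 0.2583, 0.1667, 0.0917, 0.1833]
t=2: π = [0.3250, 0.2271, 0.1479, 0.1188, 0.1813]
t=3: π = [0.3313, 0.2264, 0.1467, 0.1132, 0.1825]
t=4: π = [0.3328, 0.2262, 0.1455, 0.1136, 0.1819]

π = [0.3328, 0.2262, 0.1455, 0.1136, 0.1819]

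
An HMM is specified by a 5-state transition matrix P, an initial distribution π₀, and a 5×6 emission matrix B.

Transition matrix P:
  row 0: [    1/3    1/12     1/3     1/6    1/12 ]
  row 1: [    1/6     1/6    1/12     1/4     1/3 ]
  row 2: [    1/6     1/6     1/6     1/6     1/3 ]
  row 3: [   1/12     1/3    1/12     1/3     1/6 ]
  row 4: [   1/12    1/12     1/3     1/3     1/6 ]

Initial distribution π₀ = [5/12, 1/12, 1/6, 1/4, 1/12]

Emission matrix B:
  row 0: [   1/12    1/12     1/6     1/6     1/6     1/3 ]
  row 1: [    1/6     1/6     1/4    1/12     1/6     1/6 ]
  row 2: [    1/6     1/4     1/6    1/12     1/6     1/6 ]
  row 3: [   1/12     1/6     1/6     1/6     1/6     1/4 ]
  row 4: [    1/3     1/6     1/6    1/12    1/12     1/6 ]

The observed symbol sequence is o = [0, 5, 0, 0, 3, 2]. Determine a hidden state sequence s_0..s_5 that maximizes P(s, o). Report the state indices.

t=0: δ = [3.472e-02, 1.389e-02, 2.778e-02, 2.083e-02, 2.778e-02]  (obs o_0=0)
t=1: δ = [3.858e-03, 1.157e-03, 1.929e-03, 2.315e-03, 1.543e-03]  ψ = [0, 3, 0, 4, 2]  (obs o_1=5)
t=2: δ = [1.072e-04, 1.286e-04, 2.143e-04, 6.430e-05, 2.143e-04]  ψ = [0, 3, 0, 3, 2]  (obs o_2=0)
t=3: δ = [2.977e-06, 5.954e-06, 1.191e-05, 5.954e-06, 2.381e-05]  ψ = [0, 2, 4, 4, 2]  (obs o_3=0)
t=4: δ = [3.308e-07, 1.654e-07, 6.615e-07, 1.323e-06, 3.308e-07]  ψ = [2, 2, 4, 4, 2]  (obs o_4=3)
t=5: δ = [1.838e-08, 1.103e-07, 1.838e-08, 7.350e-08, 3.675e-08]  ψ = [0, 3, 0, 3, 2]  (obs o_5=2)
backtrack: best end state = 1; path = [0, 0, 2, 4, 3, 1]

path = [0, 0, 2, 4, 3, 1]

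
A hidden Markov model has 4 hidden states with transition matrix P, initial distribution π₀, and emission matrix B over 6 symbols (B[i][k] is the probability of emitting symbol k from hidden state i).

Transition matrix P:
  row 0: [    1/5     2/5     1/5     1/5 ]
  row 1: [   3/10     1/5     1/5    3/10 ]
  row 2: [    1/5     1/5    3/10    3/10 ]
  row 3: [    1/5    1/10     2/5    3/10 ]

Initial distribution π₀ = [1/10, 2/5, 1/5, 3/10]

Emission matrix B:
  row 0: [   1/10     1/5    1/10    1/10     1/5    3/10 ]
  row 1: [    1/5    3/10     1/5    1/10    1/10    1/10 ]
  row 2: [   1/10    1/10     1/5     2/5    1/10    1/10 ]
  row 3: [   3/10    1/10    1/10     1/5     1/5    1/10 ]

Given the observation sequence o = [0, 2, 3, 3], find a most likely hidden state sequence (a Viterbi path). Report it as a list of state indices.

t=0: δ = [1.000e-02, 8.000e-02, 2.000e-02, 9.000e-02]  (obs o_0=0)
t=1: δ = [2.400e-03, 3.200e-03, 7.200e-03, 2.700e-03]  ψ = [1, 1, 3, 3]  (obs o_1=2)
t=2: δ = [1.440e-04, 1.440e-04, 8.640e-04, 4.320e-04]  ψ = [2, 2, 2, 2]  (obs o_2=3)
t=3: δ = [1.728e-05, 1.728e-05, 1.037e-04, 5.184e-05]  ψ = [2, 2, 2, 2]  (obs o_3=3)
backtrack: best end state = 2; path = [3, 2, 2, 2]

path = [3, 2, 2, 2]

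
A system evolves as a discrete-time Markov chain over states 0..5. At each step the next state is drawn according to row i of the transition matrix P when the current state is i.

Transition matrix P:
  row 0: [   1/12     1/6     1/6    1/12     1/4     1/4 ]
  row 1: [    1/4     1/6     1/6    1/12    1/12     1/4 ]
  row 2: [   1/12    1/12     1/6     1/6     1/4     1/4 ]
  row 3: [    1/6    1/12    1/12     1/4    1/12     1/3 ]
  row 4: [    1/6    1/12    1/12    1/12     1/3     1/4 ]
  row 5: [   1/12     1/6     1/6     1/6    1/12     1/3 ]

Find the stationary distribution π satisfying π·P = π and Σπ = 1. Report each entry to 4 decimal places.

Balance equations π_j = Σ_i π_i·P[i][j]:
  π_0 = 1/12·π_0 + 1/4·π_1 + 1/12·π_2 + 1/6·π_3 + 1/6·π_4 + 1/12·π_5
  π_1 = 1/6·π_0 + 1/6·π_1 + 1/12·π_2 + 1/12·π_3 + 1/12·π_4 + 1/6·π_5
  π_2 = 1/6·π_0 + 1/6·π_1 + 1/6·π_2 + 1/12·π_3 + 1/12·π_4 + 1/6·π_5
  π_3 = 1/12·π_0 + 1/12·π_1 + 1/6·π_2 + 1/4·π_3 + 1/12·π_4 + 1/6·π_5
  π_4 = 1/4·π_0 + 1/12·π_1 + 1/4·π_2 + 1/12·π_3 + 1/3·π_4 + 1/12·π_5
  normalize: π_0 + π_1 + π_2 + π_3 + π_4 + π_5 = 1
Solving the linear system gives exactly π = [22451/171422, 22077/171422, 12042/85711, 12224/85711, 14694/85711, 24487/85711].

π = [0.1310, 0.1288, 0.1405, 0.1426, 0.1714, 0.2857]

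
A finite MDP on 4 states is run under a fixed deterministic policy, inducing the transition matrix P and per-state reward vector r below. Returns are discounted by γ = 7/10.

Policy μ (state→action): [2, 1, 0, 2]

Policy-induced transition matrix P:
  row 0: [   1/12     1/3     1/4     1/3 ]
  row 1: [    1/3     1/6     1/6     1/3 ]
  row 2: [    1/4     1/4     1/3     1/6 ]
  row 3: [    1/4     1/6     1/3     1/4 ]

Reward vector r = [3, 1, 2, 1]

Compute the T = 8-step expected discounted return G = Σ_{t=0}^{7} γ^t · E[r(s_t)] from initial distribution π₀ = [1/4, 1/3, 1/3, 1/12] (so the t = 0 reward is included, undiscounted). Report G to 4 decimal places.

t=0: π = [0.2500, 0.3333, 0.3333, 0.0833], E[r] = 1.8333, γ^t·E[r] = 1.833333, running G = 1.833333
t=1: π = [0.2361, 0.2361, 0.2569, 0.2708], E[r] = 1.7292, γ^t·E[r] = 1.210417, running G = 3.043750
t=2: π = [0.2303, 0.2274, 0.2743, 0.2679], E[r] = 1.7350, γ^t·E[r] = 0.850127, running G = 3.893877
t=3: π = [0.2306, 0.2279, 0.2762, 0.2653], E[r] = 1.7374, γ^t·E[r] = 0.595916, running G = 4.489793
t=4: π = [0.2306, 0.2281, 0.2761, 0.2652], E[r] = 1.7373, γ^t·E[r] = 0.417117, running G = 4.906911
t=5: π = [0.2306, 0.2281, 0.2761, 0.2652], E[r] = 1.7373, γ^t·E[r] = 0.291982, running G = 5.198893
t=6: π = [0.2306, 0.2281, 0.2761, 0.2652], E[r] = 1.7373, γ^t·E[r] = 0.204387, running G = 5.403279
t=7: π = [0.2306, 0.2281, 0.2761, 0.2652], E[r] = 1.7373, γ^t·E[r] = 0.143071, running G = 5.546350

G = 5.5464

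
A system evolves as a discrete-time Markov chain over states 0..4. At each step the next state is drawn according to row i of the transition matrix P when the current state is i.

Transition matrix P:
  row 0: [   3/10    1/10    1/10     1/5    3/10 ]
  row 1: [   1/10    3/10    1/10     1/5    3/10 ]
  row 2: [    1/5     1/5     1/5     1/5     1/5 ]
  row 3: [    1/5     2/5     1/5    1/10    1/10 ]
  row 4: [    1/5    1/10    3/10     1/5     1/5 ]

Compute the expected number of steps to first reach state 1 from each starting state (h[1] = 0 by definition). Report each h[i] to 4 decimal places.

First-step conditioning: h[1] = 0; for i ≠ 1, h[i] = 1 + Σ_k P[i][k]·h[k].
  h[0] = 1 + 3/10·h[0] + 1/10·h[2] + 1/5·h[3] + 3/10·h[4]
  h[2] = 1 + 1/5·h[0] + 1/5·h[2] + 1/5·h[3] + 1/5·h[4]
  h[3] = 1 + 1/5·h[0] + 1/5·h[2] + 1/10·h[3] + 1/10·h[4]
  h[4] = 1 + 1/5·h[0] + 3/10·h[2] + 1/5·h[3] + 1/5·h[4]
Solving the 4×4 linear system over states ≠ 1 gives exactly h = [5555/959, 0, 4950/959, 4005/959, 5445/959] (h[1] = 0 is the target).

h = [5.7925, 0.0000, 5.1616, 4.1762, 5.6778]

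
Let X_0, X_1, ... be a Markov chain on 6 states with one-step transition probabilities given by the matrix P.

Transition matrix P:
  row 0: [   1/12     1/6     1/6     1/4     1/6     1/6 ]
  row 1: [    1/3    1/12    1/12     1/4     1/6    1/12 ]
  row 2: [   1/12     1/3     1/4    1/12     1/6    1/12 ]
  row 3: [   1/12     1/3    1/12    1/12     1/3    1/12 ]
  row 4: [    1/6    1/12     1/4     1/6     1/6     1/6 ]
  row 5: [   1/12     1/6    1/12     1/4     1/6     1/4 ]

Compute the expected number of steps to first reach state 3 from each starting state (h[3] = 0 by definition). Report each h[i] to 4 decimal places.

h = [4.8053, 4.7444, 5.6751, 0.0000, 5.2833, 4.7262]

First-step conditioning: h[3] = 0; for i ≠ 3, h[i] = 1 + Σ_k P[i][k]·h[k].
  h[0] = 1 + 1/12·h[0] + 1/6·h[1] + 1/6·h[2] + 1/6·h[4] + 1/6·h[5]
  h[1] = 1 + 1/3·h[0] + 1/12·h[1] + 1/12·h[2] + 1/6·h[4] + 1/12·h[5]
  h[2] = 1 + 1/12·h[0] + 1/3·h[1] + 1/4·h[2] + 1/6·h[4] + 1/12·h[5]
  h[4] = 1 + 1/6·h[0] + 1/12·h[1] + 1/4·h[2] + 1/6·h[4] + 1/6·h[5]
  h[5] = 1 + 1/12·h[0] + 1/6·h[1] + 1/12·h[2] + 1/6·h[4] + 1/4·h[5]
Solving the 5×5 linear system over states ≠ 3 gives exactly h = [56880/11837, 56160/11837, 67176/11837, 0, 8934/1691, 7992/1691] (h[3] = 0 is the target).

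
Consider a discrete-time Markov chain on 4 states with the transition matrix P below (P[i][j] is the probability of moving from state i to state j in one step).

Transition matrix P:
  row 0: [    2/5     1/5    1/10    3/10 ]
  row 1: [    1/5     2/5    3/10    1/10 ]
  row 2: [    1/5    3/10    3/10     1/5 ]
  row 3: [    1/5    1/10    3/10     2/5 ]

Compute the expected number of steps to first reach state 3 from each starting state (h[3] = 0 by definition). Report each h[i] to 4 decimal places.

First-step conditioning: h[3] = 0; for i ≠ 3, h[i] = 1 + Σ_k P[i][k]·h[k].
  h[0] = 1 + 2/5·h[0] + 1/5·h[1] + 1/10·h[2]
  h[1] = 1 + 1/5·h[0] + 2/5·h[1] + 3/10·h[2]
  h[2] = 1 + 1/5·h[0] + 3/10·h[1] + 3/10·h[2]
Solving the 3×3 linear system over states ≠ 3 gives exactly h = [31/7, 40/7, 36/7, 0] (h[3] = 0 is the target).

h = [4.4286, 5.7143, 5.1429, 0.0000]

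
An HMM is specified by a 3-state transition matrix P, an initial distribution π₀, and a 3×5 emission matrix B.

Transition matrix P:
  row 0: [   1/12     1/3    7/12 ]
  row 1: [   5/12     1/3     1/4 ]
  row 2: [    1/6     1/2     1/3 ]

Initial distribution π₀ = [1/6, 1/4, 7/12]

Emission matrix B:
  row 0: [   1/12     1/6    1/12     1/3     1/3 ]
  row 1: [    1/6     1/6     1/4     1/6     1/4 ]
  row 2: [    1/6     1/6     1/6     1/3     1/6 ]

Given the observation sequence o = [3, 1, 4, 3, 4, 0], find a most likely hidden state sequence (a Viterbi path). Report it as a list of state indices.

path = [2, 1, 0, 2, 1, 1]

t=0: δ = [5.556e-02, 4.167e-02, 1.944e-01]  (obs o_0=3)
t=1: δ = [5.401e-03, 1.620e-02, 1.080e-02]  ψ = [2, 2, 2]  (obs o_1=1)
t=2: δ = [2.251e-03, 1.350e-03, 6.752e-04]  ψ = [1, 1, 1]  (obs o_2=4)
t=3: δ = [1.875e-04, 1.250e-04, 4.376e-04]  ψ = [1, 0, 0]  (obs o_3=3)
t=4: δ = [2.431e-05, 5.470e-05, 2.431e-05]  ψ = [2, 2, 2]  (obs o_4=4)
t=5: δ = [1.899e-06, 3.039e-06, 2.364e-06]  ψ = [1, 1, 0]  (obs o_5=0)
backtrack: best end state = 1; path = [2, 1, 0, 2, 1, 1]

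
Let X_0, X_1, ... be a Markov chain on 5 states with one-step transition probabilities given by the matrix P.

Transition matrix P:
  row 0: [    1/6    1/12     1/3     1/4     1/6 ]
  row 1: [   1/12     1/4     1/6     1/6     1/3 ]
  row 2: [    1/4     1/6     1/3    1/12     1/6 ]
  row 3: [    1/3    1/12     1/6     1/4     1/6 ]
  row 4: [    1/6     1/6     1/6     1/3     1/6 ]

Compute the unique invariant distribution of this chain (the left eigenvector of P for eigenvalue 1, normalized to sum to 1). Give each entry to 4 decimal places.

π = [0.2105, 0.1433, 0.2421, 0.2136, 0.1905]

Balance equations π_j = Σ_i π_i·P[i][j]:
  π_0 = 1/6·π_0 + 1/12·π_1 + 1/4·π_2 + 1/3·π_3 + 1/6·π_4
  π_1 = 1/12·π_0 + 1/4·π_1 + 1/6·π_2 + 1/12·π_3 + 1/6·π_4
  π_2 = 1/3·π_0 + 1/6·π_1 + 1/3·π_2 + 1/6·π_3 + 1/6·π_4
  π_3 = 1/4·π_0 + 1/6·π_1 + 1/12·π_2 + 1/4·π_3 + 1/3·π_4
  normalize: π_0 + π_1 + π_2 + π_3 + π_4 = 1
Solving the linear system gives exactly π = [886/4209, 201/1403, 1019/4209, 899/4209, 802/4209].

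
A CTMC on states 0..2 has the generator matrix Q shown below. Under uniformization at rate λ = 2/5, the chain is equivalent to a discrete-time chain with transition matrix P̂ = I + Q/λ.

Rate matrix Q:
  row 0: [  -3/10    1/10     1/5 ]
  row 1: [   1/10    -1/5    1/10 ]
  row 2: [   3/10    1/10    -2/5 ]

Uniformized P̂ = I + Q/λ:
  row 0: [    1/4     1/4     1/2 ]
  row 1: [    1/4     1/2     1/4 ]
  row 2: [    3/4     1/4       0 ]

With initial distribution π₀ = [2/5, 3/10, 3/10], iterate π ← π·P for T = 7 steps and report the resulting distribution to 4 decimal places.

π = [0.3890, 0.3333, 0.2777]

t=0: π = [0.4000, 0.3000, 0.3000]
t=1: π = [0.4000, 0.3250, 0.2750]
t=2: π = [0.3875, 0.3313, 0.2813]
t=3: π = [0.3906, 0.3328, 0.2766]
t=4: π = [0.3883, 0.3332, 0.2785]
t=5: π = [0.3893, 0.3333, 0.2774]
t=6: π = [0.3887, 0.3333, 0.2780]
t=7: π = [0.3890, 0.3333, 0.2777]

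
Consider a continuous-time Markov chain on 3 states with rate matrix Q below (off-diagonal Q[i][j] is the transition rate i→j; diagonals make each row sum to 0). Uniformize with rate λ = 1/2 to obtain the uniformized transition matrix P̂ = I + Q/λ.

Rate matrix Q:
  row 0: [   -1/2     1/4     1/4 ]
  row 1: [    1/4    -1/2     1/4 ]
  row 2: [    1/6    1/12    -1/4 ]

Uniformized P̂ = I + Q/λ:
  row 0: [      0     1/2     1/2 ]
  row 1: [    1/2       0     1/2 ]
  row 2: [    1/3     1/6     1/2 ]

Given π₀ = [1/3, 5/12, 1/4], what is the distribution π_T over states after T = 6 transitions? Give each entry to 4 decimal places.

t=0: π = [0.3333, 0.4167, 0.2500]
t=1: π = [0.2917, 0.2083, 0.5000]
t=2: π = [0.2708, 0.2292, 0.5000]
t=3: π = [0.2813, 0.2188, 0.5000]
t=4: π = [0.2760, 0.2240, 0.5000]
t=5: π = [0.2786, 0.2214, 0.5000]
t=6: π = [0.2773, 0.2227, 0.5000]

π = [0.2773, 0.2227, 0.5000]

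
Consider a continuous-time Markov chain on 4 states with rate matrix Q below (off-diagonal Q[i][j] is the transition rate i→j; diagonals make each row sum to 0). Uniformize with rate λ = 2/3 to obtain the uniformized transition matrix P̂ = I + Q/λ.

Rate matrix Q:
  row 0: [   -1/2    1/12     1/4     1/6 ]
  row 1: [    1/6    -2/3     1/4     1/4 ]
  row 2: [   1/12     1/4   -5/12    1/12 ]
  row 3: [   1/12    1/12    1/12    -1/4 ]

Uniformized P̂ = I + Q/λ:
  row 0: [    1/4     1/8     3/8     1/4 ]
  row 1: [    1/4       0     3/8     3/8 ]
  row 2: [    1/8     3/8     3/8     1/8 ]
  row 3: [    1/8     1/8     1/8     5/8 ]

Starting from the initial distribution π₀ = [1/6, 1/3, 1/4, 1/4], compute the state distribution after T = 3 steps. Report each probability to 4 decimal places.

π = [0.1689, 0.1735, 0.2845, 0.3730]

t=0: π = [0.1667, 0.3333, 0.2500, 0.2500]
t=1: π = [0.1875, 0.1458, 0.3125, 0.3542]
t=2: π = [0.1667, 0.1849, 0.2865, 0.3620]
t=3: π = [0.1689, 0.1735, 0.2845, 0.3730]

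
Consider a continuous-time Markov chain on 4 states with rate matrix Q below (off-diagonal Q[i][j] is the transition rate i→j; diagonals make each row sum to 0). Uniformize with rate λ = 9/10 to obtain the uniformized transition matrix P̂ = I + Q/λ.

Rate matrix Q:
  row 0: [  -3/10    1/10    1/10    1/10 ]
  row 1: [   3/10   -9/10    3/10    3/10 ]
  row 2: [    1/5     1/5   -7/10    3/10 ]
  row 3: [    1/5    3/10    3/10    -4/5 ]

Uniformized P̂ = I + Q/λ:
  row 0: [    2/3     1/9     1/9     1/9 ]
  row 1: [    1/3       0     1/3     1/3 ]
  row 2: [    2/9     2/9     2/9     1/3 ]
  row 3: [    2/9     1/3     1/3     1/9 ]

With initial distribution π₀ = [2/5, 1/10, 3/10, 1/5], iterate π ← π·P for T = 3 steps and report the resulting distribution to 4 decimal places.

t=0: π = [0.4000, 0.1000, 0.3000, 0.2000]
t=1: π = [0.4111, 0.1778, 0.2111, 0.2000]
t=2: π = [0.4247, 0.1593, 0.2185, 0.1975]
t=3: π = [0.4287, 0.1616, 0.2147, 0.1951]

π = [0.4287, 0.1616, 0.2147, 0.1951]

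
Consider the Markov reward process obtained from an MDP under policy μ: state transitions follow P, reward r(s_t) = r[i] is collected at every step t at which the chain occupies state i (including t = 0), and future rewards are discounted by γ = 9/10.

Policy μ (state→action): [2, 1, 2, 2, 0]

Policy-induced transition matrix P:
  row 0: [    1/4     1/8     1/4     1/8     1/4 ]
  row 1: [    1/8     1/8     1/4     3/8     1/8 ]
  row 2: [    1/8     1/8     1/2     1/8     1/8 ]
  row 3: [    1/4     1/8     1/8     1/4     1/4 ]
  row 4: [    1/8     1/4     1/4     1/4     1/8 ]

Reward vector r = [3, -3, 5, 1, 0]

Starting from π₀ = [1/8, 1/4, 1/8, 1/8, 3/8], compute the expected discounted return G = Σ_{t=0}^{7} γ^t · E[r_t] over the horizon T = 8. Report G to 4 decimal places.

t=0: π = [0.1250, 0.2500, 0.1250, 0.1250, 0.3750], E[r] = 0.3750, γ^t·E[r] = 0.375000, running G = 0.375000
t=1: π = [0.1563, 0.1719, 0.2656, 0.2500, 0.1563], E[r] = 1.5313, γ^t·E[r] = 1.378125, running G = 1.753125
t=2: π = [0.1758, 0.1445, 0.2852, 0.2188, 0.1758], E[r] = 1.7383, γ^t·E[r] = 1.408008, running G = 3.161133
t=3: π = [0.1743, 0.1470, 0.2939, 0.2104, 0.1743], E[r] = 1.7622, γ^t·E[r] = 1.284649, running G = 4.445782
t=4: π = [0.1731, 0.1468, 0.2972, 0.2098, 0.1731], E[r] = 1.7747, γ^t·E[r] = 1.164353, running G = 5.610135
t=5: π = [0.1729, 0.1466, 0.2981, 0.2096, 0.1729], E[r] = 1.7786, γ^t·E[r] = 1.050234, running G = 6.660369
t=6: π = [0.1728, 0.1466, 0.2983, 0.2095, 0.1728], E[r] = 1.7797, γ^t·E[r] = 0.945781, running G = 7.606149
t=7: π = [0.1728, 0.1466, 0.2984, 0.2094, 0.1728], E[r] = 1.7800, γ^t·E[r] = 0.851354, running G = 8.457504

G = 8.4575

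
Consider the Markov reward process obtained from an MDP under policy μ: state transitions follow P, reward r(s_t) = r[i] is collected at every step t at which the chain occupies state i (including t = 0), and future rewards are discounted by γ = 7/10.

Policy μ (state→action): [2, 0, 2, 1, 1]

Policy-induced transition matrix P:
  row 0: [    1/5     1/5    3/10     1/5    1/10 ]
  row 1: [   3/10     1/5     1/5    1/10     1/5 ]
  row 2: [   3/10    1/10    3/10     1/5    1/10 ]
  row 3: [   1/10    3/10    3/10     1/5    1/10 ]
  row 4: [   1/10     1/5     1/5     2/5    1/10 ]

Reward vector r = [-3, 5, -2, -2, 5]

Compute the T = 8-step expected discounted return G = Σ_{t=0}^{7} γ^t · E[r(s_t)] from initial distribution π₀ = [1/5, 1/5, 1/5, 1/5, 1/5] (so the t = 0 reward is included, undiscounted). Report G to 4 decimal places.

G = 0.6065

t=0: π = [0.2000, 0.2000, 0.2000, 0.2000, 0.2000], E[r] = 0.6000, γ^t·E[r] = 0.600000, running G = 0.600000
t=1: π = [0.2000, 0.2000, 0.2600, 0.2200, 0.1200], E[r] = 0.0400, γ^t·E[r] = 0.028000, running G = 0.628000
t=2: π = [0.2120, 0.1960, 0.2680, 0.2040, 0.1200], E[r] = 0.0000, γ^t·E[r] = 0.000000, running G = 0.628000
t=3: π = [0.2140, 0.1936, 0.2684, 0.2044, 0.1196], E[r] = -0.0216, γ^t·E[r] = -0.007409, running G = 0.620591
t=4: π = [0.2138, 0.1936, 0.2687, 0.2046, 0.1194], E[r] = -0.0231, γ^t·E[r] = -0.005542, running G = 0.615050
t=5: π = [0.2138, 0.1936, 0.2687, 0.2045, 0.1194], E[r] = -0.0232, γ^t·E[r] = -0.003899, running G = 0.611150
t=6: π = [0.2138, 0.1936, 0.2687, 0.2045, 0.1194], E[r] = -0.0233, γ^t·E[r] = -0.002737, running G = 0.608413
t=7: π = [0.2138, 0.1936, 0.2687, 0.2045, 0.1194], E[r] = -0.0233, γ^t·E[r] = -0.001916, running G = 0.606497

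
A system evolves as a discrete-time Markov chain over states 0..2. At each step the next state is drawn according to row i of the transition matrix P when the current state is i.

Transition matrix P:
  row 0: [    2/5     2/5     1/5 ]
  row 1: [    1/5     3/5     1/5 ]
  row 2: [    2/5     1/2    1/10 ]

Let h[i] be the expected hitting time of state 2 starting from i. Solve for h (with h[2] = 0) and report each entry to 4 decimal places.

h = [5.0000, 5.0000, 0.0000]

First-step conditioning: h[2] = 0; for i ≠ 2, h[i] = 1 + Σ_k P[i][k]·h[k].
  h[0] = 1 + 2/5·h[0] + 2/5·h[1]
  h[1] = 1 + 1/5·h[0] + 3/5·h[1]
Solving the 2×2 linear system over states ≠ 2 gives exactly h = [5, 5, 0] (h[2] = 0 is the target).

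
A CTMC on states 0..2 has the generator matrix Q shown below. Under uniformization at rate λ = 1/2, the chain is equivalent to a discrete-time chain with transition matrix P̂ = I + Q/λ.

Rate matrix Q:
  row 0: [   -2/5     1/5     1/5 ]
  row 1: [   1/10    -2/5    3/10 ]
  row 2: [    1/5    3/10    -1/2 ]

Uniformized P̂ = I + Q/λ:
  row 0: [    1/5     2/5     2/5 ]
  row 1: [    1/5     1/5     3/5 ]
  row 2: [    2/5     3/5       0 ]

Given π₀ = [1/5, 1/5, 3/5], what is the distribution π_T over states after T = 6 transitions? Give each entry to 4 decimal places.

π = [0.2662, 0.3868, 0.3471]

t=0: π = [0.2000, 0.2000, 0.6000]
t=1: π = [0.3200, 0.4800, 0.2000]
t=2: π = [0.2400, 0.3440, 0.4160]
t=3: π = [0.2832, 0.4144, 0.3024]
t=4: π = [0.2605, 0.3776, 0.3619]
t=5: π = [0.2724, 0.3969, 0.3308]
t=6: π = [0.2662, 0.3868, 0.3471]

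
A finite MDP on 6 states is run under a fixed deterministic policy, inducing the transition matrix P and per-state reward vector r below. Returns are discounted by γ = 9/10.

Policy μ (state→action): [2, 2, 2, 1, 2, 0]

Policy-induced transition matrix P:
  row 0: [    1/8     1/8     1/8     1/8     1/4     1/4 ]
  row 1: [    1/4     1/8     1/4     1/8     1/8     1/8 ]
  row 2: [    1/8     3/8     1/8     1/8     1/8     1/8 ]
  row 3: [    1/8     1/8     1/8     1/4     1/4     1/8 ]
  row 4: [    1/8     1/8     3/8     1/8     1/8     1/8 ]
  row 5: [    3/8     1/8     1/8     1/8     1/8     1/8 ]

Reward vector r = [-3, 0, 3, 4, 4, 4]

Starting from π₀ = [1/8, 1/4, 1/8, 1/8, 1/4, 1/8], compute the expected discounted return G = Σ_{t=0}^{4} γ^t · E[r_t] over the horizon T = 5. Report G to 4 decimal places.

t=0: π = [0.1250, 0.2500, 0.1250, 0.1250, 0.2500, 0.1250], E[r] = 2.0000, γ^t·E[r] = 2.000000, running G = 2.000000
t=1: π = [0.1875, 0.1563, 0.2188, 0.1406, 0.1563, 0.1406], E[r] = 1.8438, γ^t·E[r] = 1.659375, running G = 3.659375
t=2: π = [0.1797, 0.1797, 0.1836, 0.1426, 0.1660, 0.1484], E[r] = 1.8398, γ^t·E[r] = 1.490273, running G = 5.149648
t=3: π = [0.1846, 0.1709, 0.1890, 0.1428, 0.1653, 0.1475], E[r] = 1.8354, γ^t·E[r] = 1.338042, running G = 6.487691
t=4: π = [0.1832, 0.1722, 0.1877, 0.1429, 0.1659, 0.1481], E[r] = 1.8408, γ^t·E[r] = 1.207722, running G = 7.695413

G = 7.6954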